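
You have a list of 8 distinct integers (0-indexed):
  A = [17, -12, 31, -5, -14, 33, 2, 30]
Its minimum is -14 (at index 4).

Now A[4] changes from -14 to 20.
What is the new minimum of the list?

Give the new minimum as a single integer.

Old min = -14 (at index 4)
Change: A[4] -14 -> 20
Changed element WAS the min. Need to check: is 20 still <= all others?
  Min of remaining elements: -12
  New min = min(20, -12) = -12

Answer: -12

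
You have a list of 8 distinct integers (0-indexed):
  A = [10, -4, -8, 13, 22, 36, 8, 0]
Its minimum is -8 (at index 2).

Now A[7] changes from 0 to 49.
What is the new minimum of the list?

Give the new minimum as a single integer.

Answer: -8

Derivation:
Old min = -8 (at index 2)
Change: A[7] 0 -> 49
Changed element was NOT the old min.
  New min = min(old_min, new_val) = min(-8, 49) = -8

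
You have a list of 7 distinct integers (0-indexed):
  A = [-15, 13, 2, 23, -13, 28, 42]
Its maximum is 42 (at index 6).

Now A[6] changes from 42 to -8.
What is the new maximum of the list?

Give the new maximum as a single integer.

Old max = 42 (at index 6)
Change: A[6] 42 -> -8
Changed element WAS the max -> may need rescan.
  Max of remaining elements: 28
  New max = max(-8, 28) = 28

Answer: 28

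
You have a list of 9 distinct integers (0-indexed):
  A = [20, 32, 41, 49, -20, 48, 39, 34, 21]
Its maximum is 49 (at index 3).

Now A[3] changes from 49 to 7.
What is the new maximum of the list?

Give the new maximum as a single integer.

Answer: 48

Derivation:
Old max = 49 (at index 3)
Change: A[3] 49 -> 7
Changed element WAS the max -> may need rescan.
  Max of remaining elements: 48
  New max = max(7, 48) = 48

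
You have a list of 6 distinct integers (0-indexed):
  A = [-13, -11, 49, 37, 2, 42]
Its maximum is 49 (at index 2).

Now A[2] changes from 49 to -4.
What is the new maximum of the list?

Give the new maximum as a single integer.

Old max = 49 (at index 2)
Change: A[2] 49 -> -4
Changed element WAS the max -> may need rescan.
  Max of remaining elements: 42
  New max = max(-4, 42) = 42

Answer: 42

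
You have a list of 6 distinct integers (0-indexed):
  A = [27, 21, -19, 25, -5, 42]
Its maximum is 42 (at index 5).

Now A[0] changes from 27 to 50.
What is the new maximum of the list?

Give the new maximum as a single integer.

Answer: 50

Derivation:
Old max = 42 (at index 5)
Change: A[0] 27 -> 50
Changed element was NOT the old max.
  New max = max(old_max, new_val) = max(42, 50) = 50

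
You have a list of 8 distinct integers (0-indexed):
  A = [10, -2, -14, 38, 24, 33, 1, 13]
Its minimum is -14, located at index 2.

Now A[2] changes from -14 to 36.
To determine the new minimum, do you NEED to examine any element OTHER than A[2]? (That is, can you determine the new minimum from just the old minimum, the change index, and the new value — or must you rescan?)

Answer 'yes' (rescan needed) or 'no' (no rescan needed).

Answer: yes

Derivation:
Old min = -14 at index 2
Change at index 2: -14 -> 36
Index 2 WAS the min and new value 36 > old min -14. Must rescan other elements to find the new min.
Needs rescan: yes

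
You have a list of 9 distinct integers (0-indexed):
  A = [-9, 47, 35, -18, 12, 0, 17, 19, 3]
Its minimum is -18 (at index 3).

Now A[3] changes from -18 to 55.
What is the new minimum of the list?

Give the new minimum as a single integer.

Answer: -9

Derivation:
Old min = -18 (at index 3)
Change: A[3] -18 -> 55
Changed element WAS the min. Need to check: is 55 still <= all others?
  Min of remaining elements: -9
  New min = min(55, -9) = -9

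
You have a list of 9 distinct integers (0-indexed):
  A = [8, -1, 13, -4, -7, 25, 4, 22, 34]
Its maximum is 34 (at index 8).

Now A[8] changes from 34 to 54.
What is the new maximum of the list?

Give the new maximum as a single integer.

Answer: 54

Derivation:
Old max = 34 (at index 8)
Change: A[8] 34 -> 54
Changed element WAS the max -> may need rescan.
  Max of remaining elements: 25
  New max = max(54, 25) = 54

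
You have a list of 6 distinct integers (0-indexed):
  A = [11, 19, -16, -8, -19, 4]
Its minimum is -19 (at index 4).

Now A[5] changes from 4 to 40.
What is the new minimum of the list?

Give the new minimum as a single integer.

Answer: -19

Derivation:
Old min = -19 (at index 4)
Change: A[5] 4 -> 40
Changed element was NOT the old min.
  New min = min(old_min, new_val) = min(-19, 40) = -19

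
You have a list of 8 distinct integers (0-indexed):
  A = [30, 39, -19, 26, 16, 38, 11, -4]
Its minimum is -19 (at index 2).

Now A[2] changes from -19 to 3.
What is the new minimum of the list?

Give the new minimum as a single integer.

Old min = -19 (at index 2)
Change: A[2] -19 -> 3
Changed element WAS the min. Need to check: is 3 still <= all others?
  Min of remaining elements: -4
  New min = min(3, -4) = -4

Answer: -4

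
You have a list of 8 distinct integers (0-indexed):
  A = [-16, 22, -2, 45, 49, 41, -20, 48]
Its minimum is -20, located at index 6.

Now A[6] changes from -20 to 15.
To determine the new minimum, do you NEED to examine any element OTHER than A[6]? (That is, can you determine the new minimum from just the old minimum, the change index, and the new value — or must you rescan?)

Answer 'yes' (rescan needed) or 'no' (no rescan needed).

Old min = -20 at index 6
Change at index 6: -20 -> 15
Index 6 WAS the min and new value 15 > old min -20. Must rescan other elements to find the new min.
Needs rescan: yes

Answer: yes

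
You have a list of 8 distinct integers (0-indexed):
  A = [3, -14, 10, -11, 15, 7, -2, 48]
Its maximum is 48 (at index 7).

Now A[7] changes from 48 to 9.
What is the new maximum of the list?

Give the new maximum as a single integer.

Answer: 15

Derivation:
Old max = 48 (at index 7)
Change: A[7] 48 -> 9
Changed element WAS the max -> may need rescan.
  Max of remaining elements: 15
  New max = max(9, 15) = 15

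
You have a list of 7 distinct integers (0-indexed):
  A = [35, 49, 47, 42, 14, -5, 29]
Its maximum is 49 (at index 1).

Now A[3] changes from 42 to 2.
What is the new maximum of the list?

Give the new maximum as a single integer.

Answer: 49

Derivation:
Old max = 49 (at index 1)
Change: A[3] 42 -> 2
Changed element was NOT the old max.
  New max = max(old_max, new_val) = max(49, 2) = 49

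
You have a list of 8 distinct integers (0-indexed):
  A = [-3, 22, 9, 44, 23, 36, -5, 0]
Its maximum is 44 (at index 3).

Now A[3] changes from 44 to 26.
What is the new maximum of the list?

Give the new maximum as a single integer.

Answer: 36

Derivation:
Old max = 44 (at index 3)
Change: A[3] 44 -> 26
Changed element WAS the max -> may need rescan.
  Max of remaining elements: 36
  New max = max(26, 36) = 36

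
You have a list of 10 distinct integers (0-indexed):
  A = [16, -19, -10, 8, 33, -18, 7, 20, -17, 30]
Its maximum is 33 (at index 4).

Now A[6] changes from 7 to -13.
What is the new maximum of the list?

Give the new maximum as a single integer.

Old max = 33 (at index 4)
Change: A[6] 7 -> -13
Changed element was NOT the old max.
  New max = max(old_max, new_val) = max(33, -13) = 33

Answer: 33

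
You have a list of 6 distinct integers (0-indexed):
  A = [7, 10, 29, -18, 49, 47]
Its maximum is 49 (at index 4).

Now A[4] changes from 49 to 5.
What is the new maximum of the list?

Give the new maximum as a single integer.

Answer: 47

Derivation:
Old max = 49 (at index 4)
Change: A[4] 49 -> 5
Changed element WAS the max -> may need rescan.
  Max of remaining elements: 47
  New max = max(5, 47) = 47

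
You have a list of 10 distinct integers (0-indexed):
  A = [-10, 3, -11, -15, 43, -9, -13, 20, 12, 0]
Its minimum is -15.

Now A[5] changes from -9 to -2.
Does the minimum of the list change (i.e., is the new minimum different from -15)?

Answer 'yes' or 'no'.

Old min = -15
Change: A[5] -9 -> -2
Changed element was NOT the min; min changes only if -2 < -15.
New min = -15; changed? no

Answer: no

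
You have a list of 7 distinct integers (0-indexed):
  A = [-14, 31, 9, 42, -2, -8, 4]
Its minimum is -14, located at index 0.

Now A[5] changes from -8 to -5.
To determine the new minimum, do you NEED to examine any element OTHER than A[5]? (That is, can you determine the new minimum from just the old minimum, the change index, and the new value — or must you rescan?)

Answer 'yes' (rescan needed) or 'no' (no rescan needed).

Old min = -14 at index 0
Change at index 5: -8 -> -5
Index 5 was NOT the min. New min = min(-14, -5). No rescan of other elements needed.
Needs rescan: no

Answer: no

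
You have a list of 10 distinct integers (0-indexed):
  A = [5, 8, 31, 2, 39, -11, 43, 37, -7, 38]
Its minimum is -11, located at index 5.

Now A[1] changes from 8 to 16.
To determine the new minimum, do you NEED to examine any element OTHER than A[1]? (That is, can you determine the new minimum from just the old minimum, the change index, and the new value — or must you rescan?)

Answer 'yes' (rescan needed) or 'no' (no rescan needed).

Old min = -11 at index 5
Change at index 1: 8 -> 16
Index 1 was NOT the min. New min = min(-11, 16). No rescan of other elements needed.
Needs rescan: no

Answer: no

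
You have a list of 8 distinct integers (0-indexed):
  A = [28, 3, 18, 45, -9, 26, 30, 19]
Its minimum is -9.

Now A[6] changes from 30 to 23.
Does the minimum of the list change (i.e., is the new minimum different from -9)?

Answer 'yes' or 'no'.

Old min = -9
Change: A[6] 30 -> 23
Changed element was NOT the min; min changes only if 23 < -9.
New min = -9; changed? no

Answer: no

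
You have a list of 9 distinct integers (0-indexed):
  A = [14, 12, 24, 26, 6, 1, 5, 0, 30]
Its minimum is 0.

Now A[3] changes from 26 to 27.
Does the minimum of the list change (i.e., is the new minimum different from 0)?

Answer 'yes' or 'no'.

Old min = 0
Change: A[3] 26 -> 27
Changed element was NOT the min; min changes only if 27 < 0.
New min = 0; changed? no

Answer: no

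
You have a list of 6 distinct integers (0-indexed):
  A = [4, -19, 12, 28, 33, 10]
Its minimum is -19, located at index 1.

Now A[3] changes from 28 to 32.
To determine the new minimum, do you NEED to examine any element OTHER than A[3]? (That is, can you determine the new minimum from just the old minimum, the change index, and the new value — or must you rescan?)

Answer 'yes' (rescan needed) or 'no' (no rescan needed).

Old min = -19 at index 1
Change at index 3: 28 -> 32
Index 3 was NOT the min. New min = min(-19, 32). No rescan of other elements needed.
Needs rescan: no

Answer: no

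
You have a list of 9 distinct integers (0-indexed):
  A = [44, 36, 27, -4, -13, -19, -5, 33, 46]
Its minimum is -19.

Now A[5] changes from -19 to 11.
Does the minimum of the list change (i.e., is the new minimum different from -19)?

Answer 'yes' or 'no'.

Old min = -19
Change: A[5] -19 -> 11
Changed element was the min; new min must be rechecked.
New min = -13; changed? yes

Answer: yes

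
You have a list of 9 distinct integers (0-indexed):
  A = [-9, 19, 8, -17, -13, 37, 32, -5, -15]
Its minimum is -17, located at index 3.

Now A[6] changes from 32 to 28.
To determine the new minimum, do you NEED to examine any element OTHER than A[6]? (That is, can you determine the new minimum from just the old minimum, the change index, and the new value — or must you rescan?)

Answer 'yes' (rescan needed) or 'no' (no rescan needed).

Answer: no

Derivation:
Old min = -17 at index 3
Change at index 6: 32 -> 28
Index 6 was NOT the min. New min = min(-17, 28). No rescan of other elements needed.
Needs rescan: no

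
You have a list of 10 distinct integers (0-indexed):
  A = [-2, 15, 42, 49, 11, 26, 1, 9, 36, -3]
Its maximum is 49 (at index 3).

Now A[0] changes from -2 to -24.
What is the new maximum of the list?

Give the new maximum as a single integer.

Old max = 49 (at index 3)
Change: A[0] -2 -> -24
Changed element was NOT the old max.
  New max = max(old_max, new_val) = max(49, -24) = 49

Answer: 49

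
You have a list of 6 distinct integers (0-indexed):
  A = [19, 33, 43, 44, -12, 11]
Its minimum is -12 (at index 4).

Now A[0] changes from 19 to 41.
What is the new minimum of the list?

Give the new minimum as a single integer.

Answer: -12

Derivation:
Old min = -12 (at index 4)
Change: A[0] 19 -> 41
Changed element was NOT the old min.
  New min = min(old_min, new_val) = min(-12, 41) = -12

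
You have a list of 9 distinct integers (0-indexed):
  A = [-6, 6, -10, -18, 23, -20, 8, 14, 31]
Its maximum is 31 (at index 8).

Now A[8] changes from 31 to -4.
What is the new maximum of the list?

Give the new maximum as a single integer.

Answer: 23

Derivation:
Old max = 31 (at index 8)
Change: A[8] 31 -> -4
Changed element WAS the max -> may need rescan.
  Max of remaining elements: 23
  New max = max(-4, 23) = 23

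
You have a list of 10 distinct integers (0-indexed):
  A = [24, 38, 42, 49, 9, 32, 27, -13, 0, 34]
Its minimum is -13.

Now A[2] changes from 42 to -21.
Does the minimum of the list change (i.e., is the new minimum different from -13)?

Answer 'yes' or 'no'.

Old min = -13
Change: A[2] 42 -> -21
Changed element was NOT the min; min changes only if -21 < -13.
New min = -21; changed? yes

Answer: yes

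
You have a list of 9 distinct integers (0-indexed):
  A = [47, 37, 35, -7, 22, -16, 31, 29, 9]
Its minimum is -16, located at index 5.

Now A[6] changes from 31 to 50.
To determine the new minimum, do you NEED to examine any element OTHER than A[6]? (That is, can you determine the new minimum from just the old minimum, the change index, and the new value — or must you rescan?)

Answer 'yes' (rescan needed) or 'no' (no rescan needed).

Old min = -16 at index 5
Change at index 6: 31 -> 50
Index 6 was NOT the min. New min = min(-16, 50). No rescan of other elements needed.
Needs rescan: no

Answer: no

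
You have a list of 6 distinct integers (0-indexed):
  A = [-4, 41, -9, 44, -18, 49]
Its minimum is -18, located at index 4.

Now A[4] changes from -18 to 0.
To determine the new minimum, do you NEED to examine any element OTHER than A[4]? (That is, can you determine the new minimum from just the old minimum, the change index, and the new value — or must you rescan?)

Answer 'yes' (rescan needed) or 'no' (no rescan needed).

Old min = -18 at index 4
Change at index 4: -18 -> 0
Index 4 WAS the min and new value 0 > old min -18. Must rescan other elements to find the new min.
Needs rescan: yes

Answer: yes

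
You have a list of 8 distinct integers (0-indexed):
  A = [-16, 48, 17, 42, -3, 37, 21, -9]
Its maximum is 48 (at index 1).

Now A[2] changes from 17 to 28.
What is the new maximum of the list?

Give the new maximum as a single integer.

Answer: 48

Derivation:
Old max = 48 (at index 1)
Change: A[2] 17 -> 28
Changed element was NOT the old max.
  New max = max(old_max, new_val) = max(48, 28) = 48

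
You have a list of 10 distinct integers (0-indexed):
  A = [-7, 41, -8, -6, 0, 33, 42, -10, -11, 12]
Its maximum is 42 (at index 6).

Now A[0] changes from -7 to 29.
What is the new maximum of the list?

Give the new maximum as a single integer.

Old max = 42 (at index 6)
Change: A[0] -7 -> 29
Changed element was NOT the old max.
  New max = max(old_max, new_val) = max(42, 29) = 42

Answer: 42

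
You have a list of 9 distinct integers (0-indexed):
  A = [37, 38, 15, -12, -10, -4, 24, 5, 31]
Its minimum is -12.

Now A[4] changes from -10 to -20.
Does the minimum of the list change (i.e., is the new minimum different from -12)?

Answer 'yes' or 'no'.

Old min = -12
Change: A[4] -10 -> -20
Changed element was NOT the min; min changes only if -20 < -12.
New min = -20; changed? yes

Answer: yes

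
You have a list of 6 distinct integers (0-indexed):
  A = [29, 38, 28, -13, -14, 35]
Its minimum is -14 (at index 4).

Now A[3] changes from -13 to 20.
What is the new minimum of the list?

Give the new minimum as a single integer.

Old min = -14 (at index 4)
Change: A[3] -13 -> 20
Changed element was NOT the old min.
  New min = min(old_min, new_val) = min(-14, 20) = -14

Answer: -14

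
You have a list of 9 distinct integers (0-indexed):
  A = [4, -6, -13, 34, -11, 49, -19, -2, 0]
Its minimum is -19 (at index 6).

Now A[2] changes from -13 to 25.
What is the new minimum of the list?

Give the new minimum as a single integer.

Old min = -19 (at index 6)
Change: A[2] -13 -> 25
Changed element was NOT the old min.
  New min = min(old_min, new_val) = min(-19, 25) = -19

Answer: -19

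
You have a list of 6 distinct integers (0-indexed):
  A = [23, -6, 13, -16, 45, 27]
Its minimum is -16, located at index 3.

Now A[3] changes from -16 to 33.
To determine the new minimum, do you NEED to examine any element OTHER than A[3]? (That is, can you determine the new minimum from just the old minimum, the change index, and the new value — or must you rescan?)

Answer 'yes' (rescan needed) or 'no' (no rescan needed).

Answer: yes

Derivation:
Old min = -16 at index 3
Change at index 3: -16 -> 33
Index 3 WAS the min and new value 33 > old min -16. Must rescan other elements to find the new min.
Needs rescan: yes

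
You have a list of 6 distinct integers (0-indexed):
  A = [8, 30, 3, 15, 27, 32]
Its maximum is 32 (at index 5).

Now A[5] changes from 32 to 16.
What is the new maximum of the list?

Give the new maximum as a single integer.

Answer: 30

Derivation:
Old max = 32 (at index 5)
Change: A[5] 32 -> 16
Changed element WAS the max -> may need rescan.
  Max of remaining elements: 30
  New max = max(16, 30) = 30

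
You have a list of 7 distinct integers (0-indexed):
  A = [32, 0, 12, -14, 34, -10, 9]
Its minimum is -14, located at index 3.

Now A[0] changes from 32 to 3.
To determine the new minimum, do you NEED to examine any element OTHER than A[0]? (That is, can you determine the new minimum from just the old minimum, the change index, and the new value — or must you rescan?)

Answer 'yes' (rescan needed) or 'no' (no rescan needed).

Answer: no

Derivation:
Old min = -14 at index 3
Change at index 0: 32 -> 3
Index 0 was NOT the min. New min = min(-14, 3). No rescan of other elements needed.
Needs rescan: no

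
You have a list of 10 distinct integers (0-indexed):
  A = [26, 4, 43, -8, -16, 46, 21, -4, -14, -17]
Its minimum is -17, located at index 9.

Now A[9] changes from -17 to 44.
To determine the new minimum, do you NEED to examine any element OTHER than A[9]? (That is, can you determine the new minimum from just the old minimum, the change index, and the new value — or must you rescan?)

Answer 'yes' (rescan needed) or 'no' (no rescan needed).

Answer: yes

Derivation:
Old min = -17 at index 9
Change at index 9: -17 -> 44
Index 9 WAS the min and new value 44 > old min -17. Must rescan other elements to find the new min.
Needs rescan: yes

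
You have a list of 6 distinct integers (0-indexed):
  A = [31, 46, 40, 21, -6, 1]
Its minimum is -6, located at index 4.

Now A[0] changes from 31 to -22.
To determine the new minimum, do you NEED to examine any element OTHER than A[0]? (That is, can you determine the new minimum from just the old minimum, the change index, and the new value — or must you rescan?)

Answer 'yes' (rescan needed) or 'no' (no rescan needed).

Old min = -6 at index 4
Change at index 0: 31 -> -22
Index 0 was NOT the min. New min = min(-6, -22). No rescan of other elements needed.
Needs rescan: no

Answer: no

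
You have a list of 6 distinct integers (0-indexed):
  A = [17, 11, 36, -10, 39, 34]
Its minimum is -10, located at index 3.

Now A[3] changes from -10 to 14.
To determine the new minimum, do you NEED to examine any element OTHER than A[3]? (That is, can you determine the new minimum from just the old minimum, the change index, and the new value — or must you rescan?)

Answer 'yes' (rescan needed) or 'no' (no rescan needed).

Old min = -10 at index 3
Change at index 3: -10 -> 14
Index 3 WAS the min and new value 14 > old min -10. Must rescan other elements to find the new min.
Needs rescan: yes

Answer: yes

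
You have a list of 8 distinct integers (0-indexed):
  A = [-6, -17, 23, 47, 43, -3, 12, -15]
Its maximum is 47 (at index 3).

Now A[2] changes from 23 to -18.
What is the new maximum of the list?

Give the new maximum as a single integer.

Old max = 47 (at index 3)
Change: A[2] 23 -> -18
Changed element was NOT the old max.
  New max = max(old_max, new_val) = max(47, -18) = 47

Answer: 47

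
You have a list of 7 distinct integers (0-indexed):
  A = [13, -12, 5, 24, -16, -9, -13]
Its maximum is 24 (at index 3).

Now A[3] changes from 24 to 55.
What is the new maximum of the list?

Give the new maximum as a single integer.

Answer: 55

Derivation:
Old max = 24 (at index 3)
Change: A[3] 24 -> 55
Changed element WAS the max -> may need rescan.
  Max of remaining elements: 13
  New max = max(55, 13) = 55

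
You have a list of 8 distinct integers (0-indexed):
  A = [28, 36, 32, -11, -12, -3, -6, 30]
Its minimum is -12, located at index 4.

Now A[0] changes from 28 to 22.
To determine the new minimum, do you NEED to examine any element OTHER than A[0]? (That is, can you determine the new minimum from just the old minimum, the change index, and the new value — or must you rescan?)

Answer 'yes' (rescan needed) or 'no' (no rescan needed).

Answer: no

Derivation:
Old min = -12 at index 4
Change at index 0: 28 -> 22
Index 0 was NOT the min. New min = min(-12, 22). No rescan of other elements needed.
Needs rescan: no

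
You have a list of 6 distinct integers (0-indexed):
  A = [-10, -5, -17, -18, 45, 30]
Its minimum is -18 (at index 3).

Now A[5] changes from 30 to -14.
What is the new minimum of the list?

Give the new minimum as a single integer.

Old min = -18 (at index 3)
Change: A[5] 30 -> -14
Changed element was NOT the old min.
  New min = min(old_min, new_val) = min(-18, -14) = -18

Answer: -18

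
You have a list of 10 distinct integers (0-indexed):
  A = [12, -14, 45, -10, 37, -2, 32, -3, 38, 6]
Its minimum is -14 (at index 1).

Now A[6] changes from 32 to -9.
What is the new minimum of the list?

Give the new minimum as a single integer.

Answer: -14

Derivation:
Old min = -14 (at index 1)
Change: A[6] 32 -> -9
Changed element was NOT the old min.
  New min = min(old_min, new_val) = min(-14, -9) = -14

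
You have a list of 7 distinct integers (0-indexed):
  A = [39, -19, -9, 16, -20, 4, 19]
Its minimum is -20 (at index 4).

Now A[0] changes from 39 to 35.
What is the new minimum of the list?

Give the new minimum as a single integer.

Old min = -20 (at index 4)
Change: A[0] 39 -> 35
Changed element was NOT the old min.
  New min = min(old_min, new_val) = min(-20, 35) = -20

Answer: -20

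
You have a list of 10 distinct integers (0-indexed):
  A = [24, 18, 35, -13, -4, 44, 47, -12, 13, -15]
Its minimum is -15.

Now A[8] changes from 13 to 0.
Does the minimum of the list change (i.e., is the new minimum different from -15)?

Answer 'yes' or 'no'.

Answer: no

Derivation:
Old min = -15
Change: A[8] 13 -> 0
Changed element was NOT the min; min changes only if 0 < -15.
New min = -15; changed? no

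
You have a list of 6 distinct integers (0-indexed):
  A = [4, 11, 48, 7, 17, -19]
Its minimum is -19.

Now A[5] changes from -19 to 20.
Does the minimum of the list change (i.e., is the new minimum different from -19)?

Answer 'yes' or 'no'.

Old min = -19
Change: A[5] -19 -> 20
Changed element was the min; new min must be rechecked.
New min = 4; changed? yes

Answer: yes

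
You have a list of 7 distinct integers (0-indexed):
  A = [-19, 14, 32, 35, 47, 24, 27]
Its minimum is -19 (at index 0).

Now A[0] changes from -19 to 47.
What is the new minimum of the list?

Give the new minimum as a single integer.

Old min = -19 (at index 0)
Change: A[0] -19 -> 47
Changed element WAS the min. Need to check: is 47 still <= all others?
  Min of remaining elements: 14
  New min = min(47, 14) = 14

Answer: 14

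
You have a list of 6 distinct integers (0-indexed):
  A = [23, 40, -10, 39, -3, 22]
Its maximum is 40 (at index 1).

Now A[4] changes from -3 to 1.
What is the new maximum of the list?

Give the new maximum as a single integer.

Old max = 40 (at index 1)
Change: A[4] -3 -> 1
Changed element was NOT the old max.
  New max = max(old_max, new_val) = max(40, 1) = 40

Answer: 40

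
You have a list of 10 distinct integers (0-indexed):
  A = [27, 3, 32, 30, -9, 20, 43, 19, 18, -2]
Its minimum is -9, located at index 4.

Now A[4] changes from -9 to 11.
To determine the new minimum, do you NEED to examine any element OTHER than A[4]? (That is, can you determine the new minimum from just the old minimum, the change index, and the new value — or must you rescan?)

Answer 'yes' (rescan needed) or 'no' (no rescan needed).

Old min = -9 at index 4
Change at index 4: -9 -> 11
Index 4 WAS the min and new value 11 > old min -9. Must rescan other elements to find the new min.
Needs rescan: yes

Answer: yes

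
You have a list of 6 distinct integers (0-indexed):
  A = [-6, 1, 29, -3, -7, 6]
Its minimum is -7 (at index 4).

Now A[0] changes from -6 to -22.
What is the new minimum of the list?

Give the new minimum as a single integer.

Old min = -7 (at index 4)
Change: A[0] -6 -> -22
Changed element was NOT the old min.
  New min = min(old_min, new_val) = min(-7, -22) = -22

Answer: -22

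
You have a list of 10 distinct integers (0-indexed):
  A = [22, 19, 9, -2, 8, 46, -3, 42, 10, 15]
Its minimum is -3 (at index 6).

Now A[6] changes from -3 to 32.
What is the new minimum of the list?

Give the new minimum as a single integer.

Old min = -3 (at index 6)
Change: A[6] -3 -> 32
Changed element WAS the min. Need to check: is 32 still <= all others?
  Min of remaining elements: -2
  New min = min(32, -2) = -2

Answer: -2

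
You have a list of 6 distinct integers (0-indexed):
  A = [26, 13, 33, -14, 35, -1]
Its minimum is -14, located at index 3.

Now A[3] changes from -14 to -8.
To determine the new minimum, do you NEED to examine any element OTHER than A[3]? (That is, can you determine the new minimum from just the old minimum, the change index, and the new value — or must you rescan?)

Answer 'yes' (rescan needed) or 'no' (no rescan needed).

Old min = -14 at index 3
Change at index 3: -14 -> -8
Index 3 WAS the min and new value -8 > old min -14. Must rescan other elements to find the new min.
Needs rescan: yes

Answer: yes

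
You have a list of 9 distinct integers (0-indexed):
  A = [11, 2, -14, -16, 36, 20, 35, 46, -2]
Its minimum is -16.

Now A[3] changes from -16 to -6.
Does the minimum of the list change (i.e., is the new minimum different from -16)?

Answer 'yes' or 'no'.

Answer: yes

Derivation:
Old min = -16
Change: A[3] -16 -> -6
Changed element was the min; new min must be rechecked.
New min = -14; changed? yes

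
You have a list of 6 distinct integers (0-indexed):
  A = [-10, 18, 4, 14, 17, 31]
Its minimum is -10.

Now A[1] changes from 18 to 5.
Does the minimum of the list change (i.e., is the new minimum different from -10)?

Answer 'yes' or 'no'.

Old min = -10
Change: A[1] 18 -> 5
Changed element was NOT the min; min changes only if 5 < -10.
New min = -10; changed? no

Answer: no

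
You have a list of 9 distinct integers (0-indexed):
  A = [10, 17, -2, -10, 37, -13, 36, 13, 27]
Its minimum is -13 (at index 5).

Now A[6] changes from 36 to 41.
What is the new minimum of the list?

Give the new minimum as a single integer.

Old min = -13 (at index 5)
Change: A[6] 36 -> 41
Changed element was NOT the old min.
  New min = min(old_min, new_val) = min(-13, 41) = -13

Answer: -13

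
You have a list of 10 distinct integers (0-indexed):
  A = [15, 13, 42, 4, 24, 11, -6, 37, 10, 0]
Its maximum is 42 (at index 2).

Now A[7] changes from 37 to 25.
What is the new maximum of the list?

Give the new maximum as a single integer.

Old max = 42 (at index 2)
Change: A[7] 37 -> 25
Changed element was NOT the old max.
  New max = max(old_max, new_val) = max(42, 25) = 42

Answer: 42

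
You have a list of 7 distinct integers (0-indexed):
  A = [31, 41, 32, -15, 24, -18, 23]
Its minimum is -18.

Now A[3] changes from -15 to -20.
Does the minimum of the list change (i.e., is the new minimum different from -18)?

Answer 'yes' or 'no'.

Answer: yes

Derivation:
Old min = -18
Change: A[3] -15 -> -20
Changed element was NOT the min; min changes only if -20 < -18.
New min = -20; changed? yes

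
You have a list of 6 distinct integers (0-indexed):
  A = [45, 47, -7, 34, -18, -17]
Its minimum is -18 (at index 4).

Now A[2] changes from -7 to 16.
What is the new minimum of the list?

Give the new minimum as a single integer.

Old min = -18 (at index 4)
Change: A[2] -7 -> 16
Changed element was NOT the old min.
  New min = min(old_min, new_val) = min(-18, 16) = -18

Answer: -18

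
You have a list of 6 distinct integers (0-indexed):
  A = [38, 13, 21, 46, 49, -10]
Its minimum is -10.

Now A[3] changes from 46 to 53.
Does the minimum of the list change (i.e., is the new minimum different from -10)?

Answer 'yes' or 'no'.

Old min = -10
Change: A[3] 46 -> 53
Changed element was NOT the min; min changes only if 53 < -10.
New min = -10; changed? no

Answer: no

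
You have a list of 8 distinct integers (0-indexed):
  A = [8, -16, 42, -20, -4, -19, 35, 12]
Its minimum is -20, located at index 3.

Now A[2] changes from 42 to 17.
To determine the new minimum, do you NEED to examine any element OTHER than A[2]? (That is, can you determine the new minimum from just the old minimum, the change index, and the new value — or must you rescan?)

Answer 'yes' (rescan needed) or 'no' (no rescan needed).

Answer: no

Derivation:
Old min = -20 at index 3
Change at index 2: 42 -> 17
Index 2 was NOT the min. New min = min(-20, 17). No rescan of other elements needed.
Needs rescan: no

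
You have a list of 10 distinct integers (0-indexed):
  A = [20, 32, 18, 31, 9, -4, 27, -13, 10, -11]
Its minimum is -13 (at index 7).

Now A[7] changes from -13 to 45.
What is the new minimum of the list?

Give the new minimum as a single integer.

Answer: -11

Derivation:
Old min = -13 (at index 7)
Change: A[7] -13 -> 45
Changed element WAS the min. Need to check: is 45 still <= all others?
  Min of remaining elements: -11
  New min = min(45, -11) = -11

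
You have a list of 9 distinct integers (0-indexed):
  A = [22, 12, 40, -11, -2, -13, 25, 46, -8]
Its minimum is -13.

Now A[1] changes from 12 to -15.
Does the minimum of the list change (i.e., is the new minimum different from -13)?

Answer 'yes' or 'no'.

Answer: yes

Derivation:
Old min = -13
Change: A[1] 12 -> -15
Changed element was NOT the min; min changes only if -15 < -13.
New min = -15; changed? yes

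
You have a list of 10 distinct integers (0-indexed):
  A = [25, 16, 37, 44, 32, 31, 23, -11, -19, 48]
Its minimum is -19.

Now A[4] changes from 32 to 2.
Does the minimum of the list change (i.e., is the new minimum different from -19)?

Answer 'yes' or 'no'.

Answer: no

Derivation:
Old min = -19
Change: A[4] 32 -> 2
Changed element was NOT the min; min changes only if 2 < -19.
New min = -19; changed? no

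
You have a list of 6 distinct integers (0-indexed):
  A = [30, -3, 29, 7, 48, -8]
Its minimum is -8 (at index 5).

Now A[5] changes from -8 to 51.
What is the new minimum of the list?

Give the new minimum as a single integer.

Old min = -8 (at index 5)
Change: A[5] -8 -> 51
Changed element WAS the min. Need to check: is 51 still <= all others?
  Min of remaining elements: -3
  New min = min(51, -3) = -3

Answer: -3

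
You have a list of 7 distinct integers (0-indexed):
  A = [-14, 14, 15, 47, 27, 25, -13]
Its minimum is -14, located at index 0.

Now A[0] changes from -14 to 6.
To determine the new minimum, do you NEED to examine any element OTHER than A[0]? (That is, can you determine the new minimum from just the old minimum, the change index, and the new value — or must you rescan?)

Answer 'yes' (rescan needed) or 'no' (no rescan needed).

Old min = -14 at index 0
Change at index 0: -14 -> 6
Index 0 WAS the min and new value 6 > old min -14. Must rescan other elements to find the new min.
Needs rescan: yes

Answer: yes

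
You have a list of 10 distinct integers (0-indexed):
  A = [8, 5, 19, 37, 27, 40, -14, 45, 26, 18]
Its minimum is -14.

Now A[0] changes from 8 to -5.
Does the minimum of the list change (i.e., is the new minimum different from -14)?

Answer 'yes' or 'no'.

Old min = -14
Change: A[0] 8 -> -5
Changed element was NOT the min; min changes only if -5 < -14.
New min = -14; changed? no

Answer: no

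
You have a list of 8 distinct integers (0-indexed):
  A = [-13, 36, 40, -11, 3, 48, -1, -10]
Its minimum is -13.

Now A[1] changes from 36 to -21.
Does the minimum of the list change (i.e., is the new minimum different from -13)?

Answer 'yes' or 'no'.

Old min = -13
Change: A[1] 36 -> -21
Changed element was NOT the min; min changes only if -21 < -13.
New min = -21; changed? yes

Answer: yes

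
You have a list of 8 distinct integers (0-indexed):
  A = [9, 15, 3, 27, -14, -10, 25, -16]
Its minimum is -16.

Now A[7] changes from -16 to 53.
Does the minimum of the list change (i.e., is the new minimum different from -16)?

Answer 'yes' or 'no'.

Old min = -16
Change: A[7] -16 -> 53
Changed element was the min; new min must be rechecked.
New min = -14; changed? yes

Answer: yes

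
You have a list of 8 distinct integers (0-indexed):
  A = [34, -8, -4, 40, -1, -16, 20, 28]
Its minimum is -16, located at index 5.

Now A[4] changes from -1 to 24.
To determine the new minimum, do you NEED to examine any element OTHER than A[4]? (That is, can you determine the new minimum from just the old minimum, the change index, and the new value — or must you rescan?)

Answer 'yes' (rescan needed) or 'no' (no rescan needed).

Old min = -16 at index 5
Change at index 4: -1 -> 24
Index 4 was NOT the min. New min = min(-16, 24). No rescan of other elements needed.
Needs rescan: no

Answer: no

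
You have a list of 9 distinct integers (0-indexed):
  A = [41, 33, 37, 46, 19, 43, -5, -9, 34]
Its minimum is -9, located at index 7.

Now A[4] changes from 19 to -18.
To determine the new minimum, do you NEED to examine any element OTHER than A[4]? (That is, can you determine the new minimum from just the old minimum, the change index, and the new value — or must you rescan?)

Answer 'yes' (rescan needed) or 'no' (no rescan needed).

Old min = -9 at index 7
Change at index 4: 19 -> -18
Index 4 was NOT the min. New min = min(-9, -18). No rescan of other elements needed.
Needs rescan: no

Answer: no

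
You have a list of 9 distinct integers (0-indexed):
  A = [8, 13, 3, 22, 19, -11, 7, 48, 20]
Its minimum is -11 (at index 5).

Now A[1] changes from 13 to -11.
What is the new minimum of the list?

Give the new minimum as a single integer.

Old min = -11 (at index 5)
Change: A[1] 13 -> -11
Changed element was NOT the old min.
  New min = min(old_min, new_val) = min(-11, -11) = -11

Answer: -11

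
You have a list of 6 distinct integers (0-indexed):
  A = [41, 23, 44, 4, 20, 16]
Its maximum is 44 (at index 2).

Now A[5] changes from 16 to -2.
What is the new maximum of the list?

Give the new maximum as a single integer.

Answer: 44

Derivation:
Old max = 44 (at index 2)
Change: A[5] 16 -> -2
Changed element was NOT the old max.
  New max = max(old_max, new_val) = max(44, -2) = 44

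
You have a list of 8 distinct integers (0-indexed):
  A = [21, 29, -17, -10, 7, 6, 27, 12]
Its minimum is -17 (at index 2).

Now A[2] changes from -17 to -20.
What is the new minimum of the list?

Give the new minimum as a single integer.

Answer: -20

Derivation:
Old min = -17 (at index 2)
Change: A[2] -17 -> -20
Changed element WAS the min. Need to check: is -20 still <= all others?
  Min of remaining elements: -10
  New min = min(-20, -10) = -20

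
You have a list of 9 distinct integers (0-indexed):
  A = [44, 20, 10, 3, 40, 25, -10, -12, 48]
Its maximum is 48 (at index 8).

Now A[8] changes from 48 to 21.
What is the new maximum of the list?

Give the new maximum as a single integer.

Answer: 44

Derivation:
Old max = 48 (at index 8)
Change: A[8] 48 -> 21
Changed element WAS the max -> may need rescan.
  Max of remaining elements: 44
  New max = max(21, 44) = 44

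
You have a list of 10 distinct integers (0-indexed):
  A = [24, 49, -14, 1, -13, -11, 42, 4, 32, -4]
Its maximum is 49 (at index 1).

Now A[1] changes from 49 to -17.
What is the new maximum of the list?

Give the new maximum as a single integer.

Answer: 42

Derivation:
Old max = 49 (at index 1)
Change: A[1] 49 -> -17
Changed element WAS the max -> may need rescan.
  Max of remaining elements: 42
  New max = max(-17, 42) = 42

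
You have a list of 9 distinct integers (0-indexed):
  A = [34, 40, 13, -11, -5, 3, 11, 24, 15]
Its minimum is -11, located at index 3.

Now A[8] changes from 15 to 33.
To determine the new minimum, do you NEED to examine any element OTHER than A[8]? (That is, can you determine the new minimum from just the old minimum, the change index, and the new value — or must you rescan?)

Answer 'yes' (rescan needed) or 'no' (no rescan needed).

Old min = -11 at index 3
Change at index 8: 15 -> 33
Index 8 was NOT the min. New min = min(-11, 33). No rescan of other elements needed.
Needs rescan: no

Answer: no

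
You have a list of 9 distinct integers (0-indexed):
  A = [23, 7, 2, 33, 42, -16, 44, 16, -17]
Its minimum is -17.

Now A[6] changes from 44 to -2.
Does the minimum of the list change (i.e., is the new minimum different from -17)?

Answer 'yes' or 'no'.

Old min = -17
Change: A[6] 44 -> -2
Changed element was NOT the min; min changes only if -2 < -17.
New min = -17; changed? no

Answer: no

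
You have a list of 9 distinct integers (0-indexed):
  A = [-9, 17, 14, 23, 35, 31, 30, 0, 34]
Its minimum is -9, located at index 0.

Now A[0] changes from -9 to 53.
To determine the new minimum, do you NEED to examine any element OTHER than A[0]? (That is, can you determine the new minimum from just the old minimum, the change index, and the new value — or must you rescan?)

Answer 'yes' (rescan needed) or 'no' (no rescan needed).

Old min = -9 at index 0
Change at index 0: -9 -> 53
Index 0 WAS the min and new value 53 > old min -9. Must rescan other elements to find the new min.
Needs rescan: yes

Answer: yes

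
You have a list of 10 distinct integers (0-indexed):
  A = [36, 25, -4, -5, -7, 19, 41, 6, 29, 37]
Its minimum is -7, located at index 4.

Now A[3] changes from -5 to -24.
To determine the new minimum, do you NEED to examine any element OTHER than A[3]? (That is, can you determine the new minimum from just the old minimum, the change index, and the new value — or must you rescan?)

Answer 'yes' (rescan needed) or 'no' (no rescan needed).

Old min = -7 at index 4
Change at index 3: -5 -> -24
Index 3 was NOT the min. New min = min(-7, -24). No rescan of other elements needed.
Needs rescan: no

Answer: no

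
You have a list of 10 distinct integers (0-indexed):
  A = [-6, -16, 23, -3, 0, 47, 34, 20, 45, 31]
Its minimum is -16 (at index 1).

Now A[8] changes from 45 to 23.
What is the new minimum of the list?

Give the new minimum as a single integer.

Answer: -16

Derivation:
Old min = -16 (at index 1)
Change: A[8] 45 -> 23
Changed element was NOT the old min.
  New min = min(old_min, new_val) = min(-16, 23) = -16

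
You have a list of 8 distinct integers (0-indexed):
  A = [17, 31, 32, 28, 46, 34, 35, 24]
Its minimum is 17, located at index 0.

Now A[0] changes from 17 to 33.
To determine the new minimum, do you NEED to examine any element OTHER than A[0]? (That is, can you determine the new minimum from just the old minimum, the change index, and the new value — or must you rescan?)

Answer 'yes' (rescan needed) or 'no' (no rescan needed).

Old min = 17 at index 0
Change at index 0: 17 -> 33
Index 0 WAS the min and new value 33 > old min 17. Must rescan other elements to find the new min.
Needs rescan: yes

Answer: yes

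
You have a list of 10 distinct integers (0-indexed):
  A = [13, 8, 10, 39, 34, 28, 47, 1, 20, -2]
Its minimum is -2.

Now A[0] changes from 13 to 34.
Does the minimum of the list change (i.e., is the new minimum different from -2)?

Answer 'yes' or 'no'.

Answer: no

Derivation:
Old min = -2
Change: A[0] 13 -> 34
Changed element was NOT the min; min changes only if 34 < -2.
New min = -2; changed? no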